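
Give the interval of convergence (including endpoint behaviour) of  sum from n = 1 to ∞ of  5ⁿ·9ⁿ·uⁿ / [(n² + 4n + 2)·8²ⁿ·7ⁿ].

The ratio of consecutive coefficients is [(n² + 4n + 2)/((n+1)² + 4(n+1) + 2)] · 5·9/(64·7) → 45/448.
Thus R = 1/(45/448) = 448/45.
At u = 448/45: absolute convergence follows by limit comparison with Σ 1/n².
Endpoint u = -448/45: absolute convergence follows by limit comparison with Σ 1/n².

[-448/45, 448/45]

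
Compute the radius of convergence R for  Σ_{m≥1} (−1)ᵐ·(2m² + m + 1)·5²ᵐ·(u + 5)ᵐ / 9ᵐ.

Apply the ratio test: |a_{m+1}| / |a_m| = [(2(m+1)² + (m+1) + 1)/(2m² + m + 1)] · 25/9, which tends to 25/9 as m → ∞.
Convergence for |u + 5| · 25/9 < 1, i.e. |u + 5| < 9/25. So R = 9/25.

R = 9/25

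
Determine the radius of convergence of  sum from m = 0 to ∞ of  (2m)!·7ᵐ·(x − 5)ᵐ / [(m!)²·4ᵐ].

By the ratio test, |a_{m+1}/a_m| = (2m+1)·(2m+2)/(m+1)² · 7/4 → 7.
Hence the series converges for |x − 5| < 1/(7) = 1/7, so the radius of convergence is 1/7.

R = 1/7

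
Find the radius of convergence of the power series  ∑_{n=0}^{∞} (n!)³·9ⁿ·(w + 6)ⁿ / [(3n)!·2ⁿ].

R = 6

Apply the ratio test: |a_{n+1}| / |a_n| = (n+1)³/[(3n+1)·(3n+2)·(3n+3)] · 9/2, which tends to 1/6 as n → ∞.
Convergence for |w + 6| · 1/6 < 1, i.e. |w + 6| < 6. So R = 6.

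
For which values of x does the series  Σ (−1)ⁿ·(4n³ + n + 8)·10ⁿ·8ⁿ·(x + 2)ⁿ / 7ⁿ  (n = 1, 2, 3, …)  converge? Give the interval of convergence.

The ratio of consecutive coefficients is [(4(n+1)³ + (n+1) + 8)/(4n³ + n + 8)] · 10·8/7 → 80/7.
Thus R = 1/(80/7) = 7/80.
At x = -153/80: the terms have absolute value of order n³, which does not tend to 0, so the series diverges by the divergence test.
Check x = -167/80: the terms do not tend to 0, so the series diverges.

(-167/80, -153/80)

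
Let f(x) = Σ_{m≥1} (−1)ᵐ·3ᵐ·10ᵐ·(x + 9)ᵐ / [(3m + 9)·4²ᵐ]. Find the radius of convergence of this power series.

Ratio test: |a_{m+1}/a_m| = [(3m + 9)/(3(m+1) + 9)] · 3·10/16 → 15/8 as m → ∞.
Hence the series converges for |x + 9| < 1/(15/8) = 8/15, so the radius of convergence is 8/15.

R = 8/15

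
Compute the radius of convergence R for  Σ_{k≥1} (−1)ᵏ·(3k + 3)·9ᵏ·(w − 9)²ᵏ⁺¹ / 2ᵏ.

By the ratio test, |a_{k+1}/a_k| = [(3(k+1) + 3)/(3k + 3)] · 9/2 → 9/2.
Writing y = (w − 9)², the series in y has radius 2/9, so |w − 9| < √(2/9) and R = √2/3.

R = √2/3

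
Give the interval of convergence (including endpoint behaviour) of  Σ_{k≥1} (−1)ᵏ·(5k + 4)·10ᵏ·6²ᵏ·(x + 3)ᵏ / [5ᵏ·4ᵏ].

Apply the ratio test: |a_{k+1}| / |a_k| = [(5(k+1) + 4)/(5k + 4)] · 10·36/(5·4), which tends to 18 as k → ∞.
Convergence for |x + 3| · 18 < 1, i.e. |x + 3| < 1/18. So R = 1/18.
At x = -53/18: the terms do not tend to 0, so the series diverges.
Endpoint x = -55/18: the terms do not tend to 0, so the series diverges.

(-55/18, -53/18)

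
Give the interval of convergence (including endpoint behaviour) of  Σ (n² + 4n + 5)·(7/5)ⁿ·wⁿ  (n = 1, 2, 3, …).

(-5/7, 5/7)

Apply the ratio test: |a_{n+1}| / |a_n| = [((n+1)² + 4(n+1) + 5)/(n² + 4n + 5)] · 7/5, which tends to 7/5 as n → ∞.
Hence the series converges for |w| < 1/(7/5) = 5/7, so the radius of convergence is 5/7.
At w = 5/7: the terms have absolute value of order n², which does not tend to 0, so the series diverges by the divergence test.
Check w = -5/7: the terms have absolute value of order n², which does not tend to 0, so the series diverges by the divergence test.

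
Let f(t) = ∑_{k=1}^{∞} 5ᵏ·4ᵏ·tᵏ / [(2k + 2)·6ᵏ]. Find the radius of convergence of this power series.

R = 3/10

The ratio of consecutive coefficients is [(2k + 2)/(2(k+1) + 2)] · 5·4/6 → 10/3.
Thus R = 1/(10/3) = 3/10.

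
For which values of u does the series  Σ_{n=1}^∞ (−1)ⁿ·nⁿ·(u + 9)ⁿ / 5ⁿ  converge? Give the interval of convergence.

{-9}

By the Cauchy root test, |a_n|^(1/n) = n/5 → ∞.
Since the n-th root of |a_n| is unbounded, the series converges only at u = -9; R = 0.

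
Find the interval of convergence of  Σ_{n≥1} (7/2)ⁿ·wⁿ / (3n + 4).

[-2/7, 2/7)

By the ratio test, |a_{n+1}/a_n| = [(3n + 4)/(3(n+1) + 4)] · 7/2 → 7/2.
The series converges when 7/2 · |w| < 1, giving R = 2/7.
Check w = 2/7: the terms behave like c/n; limit comparison with the harmonic series gives divergence.
At w = -2/7: convergence follows from the alternating series test (terms decrease monotonically to 0).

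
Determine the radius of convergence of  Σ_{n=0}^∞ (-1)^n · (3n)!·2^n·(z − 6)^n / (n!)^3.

By the ratio test, |a_{n+1}/a_n| = (3n+1)·(3n+2)·(3n+3)/(n+1)³ · 2 → 54.
Hence the series converges for |z − 6| < 1/(54) = 1/54, so the radius of convergence is 1/54.

R = 1/54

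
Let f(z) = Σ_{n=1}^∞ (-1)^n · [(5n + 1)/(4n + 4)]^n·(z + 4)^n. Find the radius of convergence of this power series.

R = 4/5

By the Cauchy root test, |a_n|^(1/n) = (5n + 1)/(4n + 4) → 5/4.
Convergence for |z + 4| · 5/4 < 1, i.e. |z + 4| < 4/5. So R = 4/5.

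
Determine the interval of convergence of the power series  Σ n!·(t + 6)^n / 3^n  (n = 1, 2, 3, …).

{-6}

Apply the ratio test: |a_{n+1}| / |a_n| = (n+1) · 1/3, which tends to ∞ as n → ∞.
The ratio grows without bound, so the series diverges whenever (t + 6) ≠ 0; it converges only at t = -6. R = 0.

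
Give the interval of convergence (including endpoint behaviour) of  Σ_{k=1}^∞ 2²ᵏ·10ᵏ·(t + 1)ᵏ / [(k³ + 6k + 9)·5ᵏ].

[-9/8, -7/8]

Apply the ratio test: |a_{k+1}| / |a_k| = [(k³ + 6k + 9)/((k+1)³ + 6(k+1) + 9)] · 4·10/5, which tends to 8 as k → ∞.
Thus R = 1/(8) = 1/8.
At t = -7/8: the terms are on the order of 1/k³, so the series converges absolutely by comparison with the p-series (p = 3 > 1).
Check t = -9/8: the series is dominated by a constant times Σ 1/k³, which converges (p = 3 > 1).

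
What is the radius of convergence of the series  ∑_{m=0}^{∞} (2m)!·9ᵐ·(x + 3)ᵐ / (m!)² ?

Apply the ratio test: |a_{m+1}| / |a_m| = (2m+1)·(2m+2)/(m+1)² · 9, which tends to 36 as m → ∞.
Thus R = 1/(36) = 1/36.

R = 1/36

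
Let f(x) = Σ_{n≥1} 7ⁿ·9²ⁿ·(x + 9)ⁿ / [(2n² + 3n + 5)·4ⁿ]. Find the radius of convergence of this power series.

Ratio test: |a_{n+1}/a_n| = [(2n² + 3n + 5)/(2(n+1)² + 3(n+1) + 5)] · 7·81/4 → 567/4 as n → ∞.
Hence the series converges for |x + 9| < 1/(567/4) = 4/567, so the radius of convergence is 4/567.

R = 4/567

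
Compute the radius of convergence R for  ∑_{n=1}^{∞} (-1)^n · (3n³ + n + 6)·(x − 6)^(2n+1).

R = 1

Ratio test: |a_{n+1}/a_n| = (3(n+1)³ + (n+1) + 6)/(3n³ + n + 6) → 1 as n → ∞.
Successive powers of (x − 6) differ by 2, so the series converges when |x − 6|² · 1 < 1, i.e. |x − 6| < √(1) = 1. So R = 1.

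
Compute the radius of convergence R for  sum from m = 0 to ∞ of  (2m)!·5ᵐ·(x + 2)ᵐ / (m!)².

R = 1/20

The ratio of consecutive coefficients is (2m+1)·(2m+2)/(m+1)² · 5 → 20.
The series converges when 20 · |x + 2| < 1, giving R = 1/20.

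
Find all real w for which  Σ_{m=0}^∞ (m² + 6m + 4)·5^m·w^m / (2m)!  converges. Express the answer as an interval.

Apply the ratio test: |a_{m+1}| / |a_m| = ((m+1)² + 6(m+1) + 4)/(m² + 6m + 4) · 5 · 1/[(2m+1)·(2m+2)], which tends to 0 as m → ∞.
The ratio tends to 0 regardless of w, hence R = ∞.

(−∞, ∞)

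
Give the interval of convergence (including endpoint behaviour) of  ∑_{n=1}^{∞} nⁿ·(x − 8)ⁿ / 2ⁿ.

{8}

By the Cauchy root test, |a_n|^(1/n) = n/2 → ∞.
Since the n-th root of |a_n| is unbounded, the series converges only at x = 8; R = 0.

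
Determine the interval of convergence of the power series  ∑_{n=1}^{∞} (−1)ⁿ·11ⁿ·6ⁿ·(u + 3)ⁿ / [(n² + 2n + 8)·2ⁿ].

[-100/33, -98/33]

Apply the ratio test: |a_{n+1}| / |a_n| = [(n² + 2n + 8)/((n+1)² + 2(n+1) + 8)] · 11·6/2, which tends to 33 as n → ∞.
Convergence for |u + 3| · 33 < 1, i.e. |u + 3| < 1/33. So R = 1/33.
Check u = -98/33: the series is dominated by a constant times Σ 1/n², which converges (p = 2 > 1).
Check u = -100/33: absolute convergence follows by limit comparison with Σ 1/n².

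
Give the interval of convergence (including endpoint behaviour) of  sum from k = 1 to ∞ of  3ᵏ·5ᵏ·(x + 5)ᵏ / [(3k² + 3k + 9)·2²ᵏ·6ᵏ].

[-33/5, -17/5]

Ratio test: |a_{k+1}/a_k| = [(3k² + 3k + 9)/(3(k+1)² + 3(k+1) + 9)] · 3·5/(4·6) → 5/8 as k → ∞.
Hence the series converges for |x + 5| < 1/(5/8) = 8/5, so the radius of convergence is 8/5.
Endpoint x = -17/5: absolute convergence follows by limit comparison with Σ 1/k².
Check x = -33/5: the series is dominated by a constant times Σ 1/k², which converges (p = 2 > 1).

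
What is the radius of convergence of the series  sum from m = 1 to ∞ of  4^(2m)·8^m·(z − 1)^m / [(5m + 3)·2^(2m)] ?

R = 1/32

By the ratio test, |a_{m+1}/a_m| = [(5m + 3)/(5(m+1) + 3)] · 16·8/4 → 32.
The series converges when 32 · |z − 1| < 1, giving R = 1/32.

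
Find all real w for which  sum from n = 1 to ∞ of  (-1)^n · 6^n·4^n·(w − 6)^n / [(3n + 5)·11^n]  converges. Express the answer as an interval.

By the ratio test, |a_{n+1}/a_n| = [(3n + 5)/(3(n+1) + 5)] · 6·4/11 → 24/11.
Thus R = 1/(24/11) = 11/24.
Check w = 155/24: convergence follows from the alternating series test (terms decrease monotonically to 0).
At w = 133/24: comparison with the harmonic series Σ 1/n shows the series diverges.

(133/24, 155/24]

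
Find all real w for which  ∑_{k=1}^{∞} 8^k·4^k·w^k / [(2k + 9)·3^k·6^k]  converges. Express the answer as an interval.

Apply the ratio test: |a_{k+1}| / |a_k| = [(2k + 9)/(2(k+1) + 9)] · 8·4/(3·6), which tends to 16/9 as k → ∞.
Hence the series converges for |w| < 1/(16/9) = 9/16, so the radius of convergence is 9/16.
At w = 9/16: comparison with the harmonic series Σ 1/k shows the series diverges.
At w = -9/16: an alternating series whose terms decrease to 0 in absolute value, so it converges by the Leibniz criterion.

[-9/16, 9/16)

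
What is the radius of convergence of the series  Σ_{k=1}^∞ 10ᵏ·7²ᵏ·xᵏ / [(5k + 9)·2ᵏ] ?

Ratio test: |a_{k+1}/a_k| = [(5k + 9)/(5(k+1) + 9)] · 10·49/2 → 245 as k → ∞.
Convergence for |x| · 245 < 1, i.e. |x| < 1/245. So R = 1/245.

R = 1/245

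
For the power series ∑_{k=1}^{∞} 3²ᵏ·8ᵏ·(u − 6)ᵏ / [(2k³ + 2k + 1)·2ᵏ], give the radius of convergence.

By the ratio test, |a_{k+1}/a_k| = [(2k³ + 2k + 1)/(2(k+1)³ + 2(k+1) + 1)] · 9·8/2 → 36.
Hence the series converges for |u − 6| < 1/(36) = 1/36, so the radius of convergence is 1/36.

R = 1/36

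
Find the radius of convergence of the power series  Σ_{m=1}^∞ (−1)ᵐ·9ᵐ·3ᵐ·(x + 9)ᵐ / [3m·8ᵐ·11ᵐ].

Ratio test: |a_{m+1}/a_m| = [3m/3(m+1)] · 9·3/(8·11) → 27/88 as m → ∞.
Convergence for |x + 9| · 27/88 < 1, i.e. |x + 9| < 88/27. So R = 88/27.

R = 88/27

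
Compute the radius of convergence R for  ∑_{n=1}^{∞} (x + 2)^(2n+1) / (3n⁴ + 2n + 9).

By the ratio test, |a_{n+1}/a_n| = (3n⁴ + 2n + 9)/(3(n+1)⁴ + 2(n+1) + 9) → 1.
Successive powers of (x + 2) differ by 2, so the series converges when |x + 2|² · 1 < 1, i.e. |x + 2| < √(1) = 1. So R = 1.

R = 1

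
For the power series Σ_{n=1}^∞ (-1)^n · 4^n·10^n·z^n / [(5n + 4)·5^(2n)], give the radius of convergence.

R = 5/8

The ratio of consecutive coefficients is [(5n + 4)/(5(n+1) + 4)] · 4·10/25 → 8/5.
The series converges when 8/5 · |z| < 1, giving R = 5/8.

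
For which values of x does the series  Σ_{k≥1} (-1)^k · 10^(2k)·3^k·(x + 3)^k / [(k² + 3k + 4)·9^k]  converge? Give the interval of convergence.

The ratio of consecutive coefficients is [(k² + 3k + 4)/((k+1)² + 3(k+1) + 4)] · 100·3/9 → 100/3.
The series converges when 100/3 · |x + 3| < 1, giving R = 3/100.
Endpoint x = -297/100: the terms are on the order of 1/k², so the series converges absolutely by comparison with the p-series (p = 2 > 1).
Check x = -303/100: the series is dominated by a constant times Σ 1/k², which converges (p = 2 > 1).

[-303/100, -297/100]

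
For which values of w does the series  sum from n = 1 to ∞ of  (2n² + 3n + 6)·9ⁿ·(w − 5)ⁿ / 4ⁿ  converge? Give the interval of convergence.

(41/9, 49/9)

Apply the ratio test: |a_{n+1}| / |a_n| = [(2(n+1)² + 3(n+1) + 6)/(2n² + 3n + 6)] · 9/4, which tends to 9/4 as n → ∞.
Hence the series converges for |w − 5| < 1/(9/4) = 4/9, so the radius of convergence is 4/9.
At w = 49/9: the terms do not tend to 0, so the series diverges.
Check w = 41/9: the n-th term does not approach 0; divergence by the term test.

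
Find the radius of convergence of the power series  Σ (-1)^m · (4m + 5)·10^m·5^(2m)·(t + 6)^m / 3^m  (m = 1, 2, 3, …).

R = 3/250

Apply the ratio test: |a_{m+1}| / |a_m| = [(4(m+1) + 5)/(4m + 5)] · 10·25/3, which tends to 250/3 as m → ∞.
Convergence for |t + 6| · 250/3 < 1, i.e. |t + 6| < 3/250. So R = 3/250.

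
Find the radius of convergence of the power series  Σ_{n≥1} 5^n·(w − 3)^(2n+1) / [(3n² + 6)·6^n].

The ratio of consecutive coefficients is [(3n² + 6)/(3(n+1)² + 6)] · 5/6 → 5/6.
Successive powers of (w − 3) differ by 2, so the series converges when |w − 3|² · 5/6 < 1, i.e. |w − 3| < √(6/5). So R = √30/5.

R = √30/5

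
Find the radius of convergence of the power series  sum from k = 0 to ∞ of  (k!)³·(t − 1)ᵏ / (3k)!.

R = 27

The ratio of consecutive coefficients is (k+1)³/[(3k+1)·(3k+2)·(3k+3)] → 1/27.
Convergence for |t − 1| · 1/27 < 1, i.e. |t − 1| < 27. So R = 27.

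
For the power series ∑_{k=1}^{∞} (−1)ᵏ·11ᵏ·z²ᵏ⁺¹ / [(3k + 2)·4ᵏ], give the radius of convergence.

R = 2√11/11

The ratio of consecutive coefficients is [(3k + 2)/(3(k+1) + 2)] · 11/4 → 11/4.
Successive powers of z differ by 2, so the series converges when |z|² · 11/4 < 1, i.e. |z| < √(4/11). So R = 2√11/11.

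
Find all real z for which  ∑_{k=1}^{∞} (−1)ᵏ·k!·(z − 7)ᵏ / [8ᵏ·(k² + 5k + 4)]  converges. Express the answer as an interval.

Ratio test: |a_{k+1}/a_k| = (k+1) · 1/8 · (k² + 5k + 4)/((k+1)² + 5(k+1) + 4) → ∞ as k → ∞.
The terms grow without bound for any (z − 7) ≠ 0, so R = 0 (convergence only at z = 7).

{7}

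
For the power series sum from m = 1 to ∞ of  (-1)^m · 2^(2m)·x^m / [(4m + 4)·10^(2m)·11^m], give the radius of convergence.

Ratio test: |a_{m+1}/a_m| = [(4m + 4)/(4(m+1) + 4)] · 4/(100·11) → 1/275 as m → ∞.
Thus R = 1/(1/275) = 275.

R = 275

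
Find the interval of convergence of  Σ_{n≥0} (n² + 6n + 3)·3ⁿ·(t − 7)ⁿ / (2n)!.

The ratio of consecutive coefficients is ((n+1)² + 6(n+1) + 3)/(n² + 6n + 3) · 3 · 1/[(2n+1)·(2n+2)] → 0.
The ratio tends to 0 regardless of t, hence R = ∞.

(−∞, ∞)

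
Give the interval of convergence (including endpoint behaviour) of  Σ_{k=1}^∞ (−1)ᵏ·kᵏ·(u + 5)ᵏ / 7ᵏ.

{-5}

Applying the root test, |a_k|^(1/k) = k/7 → ∞.
The root grows without bound, so R = 0 (convergence only at u = -5).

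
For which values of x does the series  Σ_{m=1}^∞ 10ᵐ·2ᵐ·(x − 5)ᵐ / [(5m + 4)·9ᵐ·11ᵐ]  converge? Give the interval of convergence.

Ratio test: |a_{m+1}/a_m| = [(5m + 4)/(5(m+1) + 4)] · 10·2/(9·11) → 20/99 as m → ∞.
Hence the series converges for |x − 5| < 1/(20/99) = 99/20, so the radius of convergence is 99/20.
Endpoint x = 199/20: the terms are asymptotic to a nonzero constant times 1/m, so the series diverges by limit comparison with Σ 1/m.
Check x = 1/20: an alternating series whose terms decrease to 0 in absolute value, so it converges by the Leibniz criterion.

[1/20, 199/20)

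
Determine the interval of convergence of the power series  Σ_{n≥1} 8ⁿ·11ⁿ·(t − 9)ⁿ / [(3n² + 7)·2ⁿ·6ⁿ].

By the ratio test, |a_{n+1}/a_n| = [(3n² + 7)/(3(n+1)² + 7)] · 8·11/(2·6) → 22/3.
Thus R = 1/(22/3) = 3/22.
When t = 201/22, absolute convergence follows by limit comparison with Σ 1/n².
When t = 195/22, the series is dominated by a constant times Σ 1/n², which converges (p = 2 > 1).

[195/22, 201/22]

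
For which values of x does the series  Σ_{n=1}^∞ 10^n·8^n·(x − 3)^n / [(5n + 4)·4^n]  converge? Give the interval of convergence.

[59/20, 61/20)

By the ratio test, |a_{n+1}/a_n| = [(5n + 4)/(5(n+1) + 4)] · 10·8/4 → 20.
Hence the series converges for |x − 3| < 1/(20) = 1/20, so the radius of convergence is 1/20.
When x = 61/20, the terms behave like c/n; limit comparison with the harmonic series gives divergence.
Endpoint x = 59/20: convergence follows from the alternating series test (terms decrease monotonically to 0).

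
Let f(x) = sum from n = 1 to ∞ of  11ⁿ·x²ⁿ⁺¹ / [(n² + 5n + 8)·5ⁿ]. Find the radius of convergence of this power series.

R = √55/11

Apply the ratio test: |a_{n+1}| / |a_n| = [(n² + 5n + 8)/((n+1)² + 5(n+1) + 8)] · 11/5, which tends to 11/5 as n → ∞.
Writing y = x², the series in y has radius 5/11, so |x| < √(5/11) and R = √55/11.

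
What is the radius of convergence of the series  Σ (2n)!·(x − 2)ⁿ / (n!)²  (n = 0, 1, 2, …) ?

R = 1/4

By the ratio test, |a_{n+1}/a_n| = (2n+1)·(2n+2)/(n+1)² → 4.
Hence the series converges for |x − 2| < 1/(4) = 1/4, so the radius of convergence is 1/4.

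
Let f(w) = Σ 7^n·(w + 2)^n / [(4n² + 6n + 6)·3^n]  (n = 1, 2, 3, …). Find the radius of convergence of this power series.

R = 3/7

Ratio test: |a_{n+1}/a_n| = [(4n² + 6n + 6)/(4(n+1)² + 6(n+1) + 6)] · 7/3 → 7/3 as n → ∞.
Convergence for |w + 2| · 7/3 < 1, i.e. |w + 2| < 3/7. So R = 3/7.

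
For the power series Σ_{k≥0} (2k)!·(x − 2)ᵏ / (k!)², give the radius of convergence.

Apply the ratio test: |a_{k+1}| / |a_k| = (2k+1)·(2k+2)/(k+1)², which tends to 4 as k → ∞.
The series converges when 4 · |x − 2| < 1, giving R = 1/4.

R = 1/4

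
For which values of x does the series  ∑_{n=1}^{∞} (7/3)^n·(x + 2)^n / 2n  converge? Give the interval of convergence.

[-17/7, -11/7)

The ratio of consecutive coefficients is [2n/2(n+1)] · 7/3 → 7/3.
Convergence for |x + 2| · 7/3 < 1, i.e. |x + 2| < 3/7. So R = 3/7.
Check x = -11/7: the terms behave like c/n; limit comparison with the harmonic series gives divergence.
At x = -17/7: the terms alternate in sign and decrease monotonically to 0 in absolute value (size ~ c/n), so the alternating series test gives convergence.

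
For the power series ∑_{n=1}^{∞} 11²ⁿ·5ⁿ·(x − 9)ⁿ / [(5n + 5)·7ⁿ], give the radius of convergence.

Apply the ratio test: |a_{n+1}| / |a_n| = [(5n + 5)/(5(n+1) + 5)] · 121·5/7, which tends to 605/7 as n → ∞.
The series converges when 605/7 · |x − 9| < 1, giving R = 7/605.

R = 7/605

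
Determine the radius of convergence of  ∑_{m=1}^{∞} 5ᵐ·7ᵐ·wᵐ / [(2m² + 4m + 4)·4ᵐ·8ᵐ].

R = 32/35

The ratio of consecutive coefficients is [(2m² + 4m + 4)/(2(m+1)² + 4(m+1) + 4)] · 5·7/(4·8) → 35/32.
Thus R = 1/(35/32) = 32/35.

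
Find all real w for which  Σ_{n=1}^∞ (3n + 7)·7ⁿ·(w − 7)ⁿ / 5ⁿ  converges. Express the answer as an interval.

The ratio of consecutive coefficients is [(3(n+1) + 7)/(3n + 7)] · 7/5 → 7/5.
Convergence for |w − 7| · 7/5 < 1, i.e. |w − 7| < 5/7. So R = 5/7.
Check w = 54/7: the terms have absolute value of order n, which does not tend to 0, so the series diverges by the divergence test.
Check w = 44/7: the n-th term does not approach 0; divergence by the term test.

(44/7, 54/7)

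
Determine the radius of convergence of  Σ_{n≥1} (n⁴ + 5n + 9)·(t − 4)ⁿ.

R = 1

Apply the ratio test: |a_{n+1}| / |a_n| = ((n+1)⁴ + 5(n+1) + 9)/(n⁴ + 5n + 9), which tends to 1 as n → ∞.
Hence R = 1.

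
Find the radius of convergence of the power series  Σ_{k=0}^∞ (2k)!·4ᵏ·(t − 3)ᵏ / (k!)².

R = 1/16

By the ratio test, |a_{k+1}/a_k| = (2k+1)·(2k+2)/(k+1)² · 4 → 16.
Convergence for |t − 3| · 16 < 1, i.e. |t − 3| < 1/16. So R = 1/16.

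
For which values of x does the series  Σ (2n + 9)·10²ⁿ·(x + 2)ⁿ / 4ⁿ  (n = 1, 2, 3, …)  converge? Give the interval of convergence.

Apply the ratio test: |a_{n+1}| / |a_n| = [(2(n+1) + 9)/(2n + 9)] · 100/4, which tends to 25 as n → ∞.
The series converges when 25 · |x + 2| < 1, giving R = 1/25.
At x = -49/25: the terms have absolute value of order n, which does not tend to 0, so the series diverges by the divergence test.
At x = -51/25: the terms do not tend to 0, so the series diverges.

(-51/25, -49/25)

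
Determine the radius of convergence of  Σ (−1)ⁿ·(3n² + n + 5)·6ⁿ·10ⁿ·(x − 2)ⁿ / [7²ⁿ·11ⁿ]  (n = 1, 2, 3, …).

R = 539/60

Ratio test: |a_{n+1}/a_n| = [(3(n+1)² + (n+1) + 5)/(3n² + n + 5)] · 6·10/(49·11) → 60/539 as n → ∞.
The series converges when 60/539 · |x − 2| < 1, giving R = 539/60.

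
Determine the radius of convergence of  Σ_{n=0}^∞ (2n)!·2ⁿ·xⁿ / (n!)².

Apply the ratio test: |a_{n+1}| / |a_n| = (2n+1)·(2n+2)/(n+1)² · 2, which tends to 8 as n → ∞.
Convergence for |x| · 8 < 1, i.e. |x| < 1/8. So R = 1/8.

R = 1/8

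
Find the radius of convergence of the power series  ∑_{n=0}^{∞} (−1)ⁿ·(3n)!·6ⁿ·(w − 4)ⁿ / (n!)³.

Ratio test: |a_{n+1}/a_n| = (3n+1)·(3n+2)·(3n+3)/(n+1)³ · 6 → 162 as n → ∞.
Convergence for |w − 4| · 162 < 1, i.e. |w − 4| < 1/162. So R = 1/162.

R = 1/162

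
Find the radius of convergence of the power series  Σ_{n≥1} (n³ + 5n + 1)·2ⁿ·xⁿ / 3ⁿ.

The ratio of consecutive coefficients is [((n+1)³ + 5(n+1) + 1)/(n³ + 5n + 1)] · 2/3 → 2/3.
Convergence for |x| · 2/3 < 1, i.e. |x| < 3/2. So R = 3/2.

R = 3/2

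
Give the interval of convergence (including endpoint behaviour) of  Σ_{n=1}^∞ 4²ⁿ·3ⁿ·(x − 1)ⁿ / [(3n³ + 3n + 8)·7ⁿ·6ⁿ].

By the ratio test, |a_{n+1}/a_n| = [(3n³ + 3n + 8)/(3(n+1)³ + 3(n+1) + 8)] · 16·3/(7·6) → 8/7.
Hence the series converges for |x − 1| < 1/(8/7) = 7/8, so the radius of convergence is 7/8.
At x = 15/8: the series is dominated by a constant times Σ 1/n³, which converges (p = 3 > 1).
When x = 1/8, absolute convergence follows by limit comparison with Σ 1/n³.

[1/8, 15/8]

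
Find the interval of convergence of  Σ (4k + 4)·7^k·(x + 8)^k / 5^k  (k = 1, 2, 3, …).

(-61/7, -51/7)

Ratio test: |a_{k+1}/a_k| = [(4(k+1) + 4)/(4k + 4)] · 7/5 → 7/5 as k → ∞.
The series converges when 7/5 · |x + 8| < 1, giving R = 5/7.
Check x = -51/7: the k-th term does not approach 0; divergence by the term test.
Check x = -61/7: the terms have absolute value of order k, which does not tend to 0, so the series diverges by the divergence test.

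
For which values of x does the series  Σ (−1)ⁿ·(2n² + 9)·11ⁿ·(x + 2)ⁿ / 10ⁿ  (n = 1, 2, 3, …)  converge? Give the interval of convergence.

(-32/11, -12/11)

By the ratio test, |a_{n+1}/a_n| = [(2(n+1)² + 9)/(2n² + 9)] · 11/10 → 11/10.
Convergence for |x + 2| · 11/10 < 1, i.e. |x + 2| < 10/11. So R = 10/11.
Check x = -12/11: the terms have absolute value of order n², which does not tend to 0, so the series diverges by the divergence test.
At x = -32/11: the terms have absolute value of order n², which does not tend to 0, so the series diverges by the divergence test.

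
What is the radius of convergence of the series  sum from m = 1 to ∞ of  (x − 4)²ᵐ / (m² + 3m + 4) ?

R = 1

Apply the ratio test: |a_{m+1}| / |a_m| = (m² + 3m + 4)/((m+1)² + 3(m+1) + 4), which tends to 1 as m → ∞.
Successive powers of (x − 4) differ by 2, so the series converges when |x − 4|² · 1 < 1, i.e. |x − 4| < √(1) = 1. So R = 1.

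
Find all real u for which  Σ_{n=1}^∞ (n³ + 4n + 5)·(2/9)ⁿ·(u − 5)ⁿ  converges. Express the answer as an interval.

(1/2, 19/2)

By the ratio test, |a_{n+1}/a_n| = [((n+1)³ + 4(n+1) + 5)/(n³ + 4n + 5)] · 2/9 → 2/9.
Hence the series converges for |u − 5| < 1/(2/9) = 9/2, so the radius of convergence is 9/2.
When u = 19/2, the terms do not tend to 0, so the series diverges.
Check u = 1/2: the terms have absolute value of order n³, which does not tend to 0, so the series diverges by the divergence test.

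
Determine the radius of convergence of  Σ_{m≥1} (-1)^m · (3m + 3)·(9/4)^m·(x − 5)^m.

R = 4/9

Ratio test: |a_{m+1}/a_m| = [(3(m+1) + 3)/(3m + 3)] · 9/4 → 9/4 as m → ∞.
The series converges when 9/4 · |x − 5| < 1, giving R = 4/9.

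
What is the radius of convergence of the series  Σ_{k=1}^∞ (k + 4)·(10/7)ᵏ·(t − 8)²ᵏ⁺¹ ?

R = √70/10

Apply the ratio test: |a_{k+1}| / |a_k| = [((k+1) + 4)/(k + 4)] · 10/7, which tends to 10/7 as k → ∞.
Writing y = (t − 8)², the series in y has radius 7/10, so |t − 8| < √(7/10) and R = √70/10.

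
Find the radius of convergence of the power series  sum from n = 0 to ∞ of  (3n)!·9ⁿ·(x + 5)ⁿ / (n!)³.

R = 1/243

The ratio of consecutive coefficients is (3n+1)·(3n+2)·(3n+3)/(n+1)³ · 9 → 243.
Hence the series converges for |x + 5| < 1/(243) = 1/243, so the radius of convergence is 1/243.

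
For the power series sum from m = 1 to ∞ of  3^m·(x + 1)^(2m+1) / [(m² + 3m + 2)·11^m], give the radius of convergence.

Apply the ratio test: |a_{m+1}| / |a_m| = [(m² + 3m + 2)/((m+1)² + 3(m+1) + 2)] · 3/11, which tends to 3/11 as m → ∞.
Successive powers of (x + 1) differ by 2, so the series converges when |x + 1|² · 3/11 < 1, i.e. |x + 1| < √(11/3). So R = √33/3.

R = √33/3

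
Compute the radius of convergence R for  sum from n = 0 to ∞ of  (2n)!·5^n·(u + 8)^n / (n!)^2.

Apply the ratio test: |a_{n+1}| / |a_n| = (2n+1)·(2n+2)/(n+1)² · 5, which tends to 20 as n → ∞.
The series converges when 20 · |u + 8| < 1, giving R = 1/20.

R = 1/20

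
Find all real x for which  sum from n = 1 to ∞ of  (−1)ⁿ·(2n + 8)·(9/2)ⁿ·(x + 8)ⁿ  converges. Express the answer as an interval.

Ratio test: |a_{n+1}/a_n| = [(2(n+1) + 8)/(2n + 8)] · 9/2 → 9/2 as n → ∞.
Hence the series converges for |x + 8| < 1/(9/2) = 2/9, so the radius of convergence is 2/9.
At x = -70/9: the terms have absolute value of order n, which does not tend to 0, so the series diverges by the divergence test.
At x = -74/9: the terms have absolute value of order n, which does not tend to 0, so the series diverges by the divergence test.

(-74/9, -70/9)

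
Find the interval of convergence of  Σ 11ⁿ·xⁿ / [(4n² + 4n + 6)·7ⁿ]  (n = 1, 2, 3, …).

[-7/11, 7/11]

Ratio test: |a_{n+1}/a_n| = [(4n² + 4n + 6)/(4(n+1)² + 4(n+1) + 6)] · 11/7 → 11/7 as n → ∞.
The series converges when 11/7 · |x| < 1, giving R = 7/11.
At x = 7/11: the series is dominated by a constant times Σ 1/n², which converges (p = 2 > 1).
When x = -7/11, absolute convergence follows by limit comparison with Σ 1/n².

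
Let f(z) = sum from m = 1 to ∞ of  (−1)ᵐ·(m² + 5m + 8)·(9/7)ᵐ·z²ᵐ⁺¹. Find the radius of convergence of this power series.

R = √7/3

Apply the ratio test: |a_{m+1}| / |a_m| = [((m+1)² + 5(m+1) + 8)/(m² + 5m + 8)] · 9/7, which tends to 9/7 as m → ∞.
Successive powers of z differ by 2, so the series converges when |z|² · 9/7 < 1, i.e. |z| < √(7/9). So R = √7/3.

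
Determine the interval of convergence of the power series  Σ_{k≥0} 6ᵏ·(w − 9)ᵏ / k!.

The ratio of consecutive coefficients is 6 · 1/(k+1) → 0.
The limit is 0, so the series converges for all w; R = ∞.

(−∞, ∞)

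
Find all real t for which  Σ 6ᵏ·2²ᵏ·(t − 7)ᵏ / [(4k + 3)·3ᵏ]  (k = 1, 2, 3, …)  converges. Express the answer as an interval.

The ratio of consecutive coefficients is [(4k + 3)/(4(k+1) + 3)] · 6·4/3 → 8.
Hence the series converges for |t − 7| < 1/(8) = 1/8, so the radius of convergence is 1/8.
Check t = 57/8: comparison with the harmonic series Σ 1/k shows the series diverges.
When t = 55/8, convergence follows from the alternating series test (terms decrease monotonically to 0).

[55/8, 57/8)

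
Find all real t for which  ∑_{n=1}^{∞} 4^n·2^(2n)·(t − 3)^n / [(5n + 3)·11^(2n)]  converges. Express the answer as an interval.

[-73/16, 169/16)

The ratio of consecutive coefficients is [(5n + 3)/(5(n+1) + 3)] · 4·4/121 → 16/121.
Convergence for |t − 3| · 16/121 < 1, i.e. |t − 3| < 121/16. So R = 121/16.
When t = 169/16, the terms behave like c/n; limit comparison with the harmonic series gives divergence.
Endpoint t = -73/16: the terms alternate in sign and decrease monotonically to 0 in absolute value (size ~ c/n), so the alternating series test gives convergence.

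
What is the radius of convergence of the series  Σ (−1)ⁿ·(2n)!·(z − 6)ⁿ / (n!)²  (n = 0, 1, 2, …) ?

R = 1/4

By the ratio test, |a_{n+1}/a_n| = (2n+1)·(2n+2)/(n+1)² → 4.
Thus R = 1/(4) = 1/4.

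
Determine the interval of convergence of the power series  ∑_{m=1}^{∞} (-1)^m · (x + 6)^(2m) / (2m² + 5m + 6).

Apply the ratio test: |a_{m+1}| / |a_m| = (2m² + 5m + 6)/(2(m+1)² + 5(m+1) + 6), which tends to 1 as m → ∞.
Writing y = (x + 6)², the series in y has radius 1, so |x + 6| < √(1) = 1 and R = 1.
At x = -5: absolute convergence follows by limit comparison with Σ 1/m².
Endpoint x = -7: the series is dominated by a constant times Σ 1/m², which converges (p = 2 > 1).

[-7, -5]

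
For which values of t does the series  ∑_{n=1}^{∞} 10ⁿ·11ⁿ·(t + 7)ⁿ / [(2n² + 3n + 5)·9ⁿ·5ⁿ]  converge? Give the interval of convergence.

[-163/22, -145/22]

Ratio test: |a_{n+1}/a_n| = [(2n² + 3n + 5)/(2(n+1)² + 3(n+1) + 5)] · 10·11/(9·5) → 22/9 as n → ∞.
The series converges when 22/9 · |t + 7| < 1, giving R = 9/22.
Check t = -145/22: absolute convergence follows by limit comparison with Σ 1/n².
When t = -163/22, absolute convergence follows by limit comparison with Σ 1/n².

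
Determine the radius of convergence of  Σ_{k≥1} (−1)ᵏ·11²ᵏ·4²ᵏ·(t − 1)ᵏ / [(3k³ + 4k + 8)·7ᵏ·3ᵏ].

R = 21/1936

Apply the ratio test: |a_{k+1}| / |a_k| = [(3k³ + 4k + 8)/(3(k+1)³ + 4(k+1) + 8)] · 121·16/(7·3), which tends to 1936/21 as k → ∞.
The series converges when 1936/21 · |t − 1| < 1, giving R = 21/1936.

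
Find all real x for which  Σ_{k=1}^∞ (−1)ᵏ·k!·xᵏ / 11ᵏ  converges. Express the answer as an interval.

By the ratio test, |a_{k+1}/a_k| = (k+1) · 1/11 → ∞.
The terms grow without bound for any x ≠ 0, so R = 0 (convergence only at x = 0).

{0}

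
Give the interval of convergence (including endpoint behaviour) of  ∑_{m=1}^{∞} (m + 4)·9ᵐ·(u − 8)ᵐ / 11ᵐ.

(61/9, 83/9)

By the ratio test, |a_{m+1}/a_m| = [((m+1) + 4)/(m + 4)] · 9/11 → 9/11.
Convergence for |u − 8| · 9/11 < 1, i.e. |u − 8| < 11/9. So R = 11/9.
When u = 83/9, the terms have absolute value of order m, which does not tend to 0, so the series diverges by the divergence test.
At u = 61/9: the terms have absolute value of order m, which does not tend to 0, so the series diverges by the divergence test.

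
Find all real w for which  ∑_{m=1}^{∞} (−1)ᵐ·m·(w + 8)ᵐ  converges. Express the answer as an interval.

(-9, -7)

Ratio test: |a_{m+1}/a_m| = (m+1)/m → 1 as m → ∞.
So the series converges when |w + 8| < 1 and diverges when |w + 8| > 1; R = 1.
When w = -7, the m-th term does not approach 0; divergence by the term test.
Endpoint w = -9: the terms have absolute value of order m, which does not tend to 0, so the series diverges by the divergence test.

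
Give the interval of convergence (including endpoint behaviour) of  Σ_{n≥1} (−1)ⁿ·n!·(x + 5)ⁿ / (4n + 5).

Ratio test: |a_{n+1}/a_n| = (n+1) · (4n + 5)/(4(n+1) + 5) → ∞ as n → ∞.
The terms grow without bound for any (x + 5) ≠ 0, so R = 0 (convergence only at x = -5).

{-5}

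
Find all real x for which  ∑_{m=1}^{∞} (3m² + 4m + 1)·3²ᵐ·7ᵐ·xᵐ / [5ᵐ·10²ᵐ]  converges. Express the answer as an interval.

(-500/63, 500/63)

The ratio of consecutive coefficients is [(3(m+1)² + 4(m+1) + 1)/(3m² + 4m + 1)] · 9·7/(5·100) → 63/500.
Hence the series converges for |x| < 1/(63/500) = 500/63, so the radius of convergence is 500/63.
When x = 500/63, the terms have absolute value of order m², which does not tend to 0, so the series diverges by the divergence test.
When x = -500/63, the terms have absolute value of order m², which does not tend to 0, so the series diverges by the divergence test.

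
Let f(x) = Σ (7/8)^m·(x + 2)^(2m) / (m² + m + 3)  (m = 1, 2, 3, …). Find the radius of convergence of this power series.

R = 2√14/7

By the ratio test, |a_{m+1}/a_m| = [(m² + m + 3)/((m+1)² + (m+1) + 3)] · 7/8 → 7/8.
Writing y = (x + 2)², the series in y has radius 8/7, so |x + 2| < √(8/7) and R = 2√14/7.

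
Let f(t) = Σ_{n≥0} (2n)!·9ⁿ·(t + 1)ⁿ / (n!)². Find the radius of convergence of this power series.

The ratio of consecutive coefficients is (2n+1)·(2n+2)/(n+1)² · 9 → 36.
Thus R = 1/(36) = 1/36.

R = 1/36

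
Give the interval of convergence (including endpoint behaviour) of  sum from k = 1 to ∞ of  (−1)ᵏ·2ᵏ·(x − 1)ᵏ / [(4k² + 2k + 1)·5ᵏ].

Apply the ratio test: |a_{k+1}| / |a_k| = [(4k² + 2k + 1)/(4(k+1)² + 2(k+1) + 1)] · 2/5, which tends to 2/5 as k → ∞.
Convergence for |x − 1| · 2/5 < 1, i.e. |x − 1| < 5/2. So R = 5/2.
Endpoint x = 7/2: the terms are on the order of 1/k², so the series converges absolutely by comparison with the p-series (p = 2 > 1).
When x = -3/2, the series is dominated by a constant times Σ 1/k², which converges (p = 2 > 1).

[-3/2, 7/2]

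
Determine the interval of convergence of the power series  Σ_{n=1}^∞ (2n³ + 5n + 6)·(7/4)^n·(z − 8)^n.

Apply the ratio test: |a_{n+1}| / |a_n| = [(2(n+1)³ + 5(n+1) + 6)/(2n³ + 5n + 6)] · 7/4, which tends to 7/4 as n → ∞.
Thus R = 1/(7/4) = 4/7.
Endpoint z = 60/7: the terms do not tend to 0, so the series diverges.
At z = 52/7: the terms have absolute value of order n³, which does not tend to 0, so the series diverges by the divergence test.

(52/7, 60/7)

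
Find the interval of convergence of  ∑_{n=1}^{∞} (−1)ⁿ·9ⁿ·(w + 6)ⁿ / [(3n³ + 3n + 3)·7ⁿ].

[-61/9, -47/9]

By the ratio test, |a_{n+1}/a_n| = [(3n³ + 3n + 3)/(3(n+1)³ + 3(n+1) + 3)] · 9/7 → 9/7.
Thus R = 1/(9/7) = 7/9.
At w = -47/9: the series is dominated by a constant times Σ 1/n³, which converges (p = 3 > 1).
Check w = -61/9: the series is dominated by a constant times Σ 1/n³, which converges (p = 3 > 1).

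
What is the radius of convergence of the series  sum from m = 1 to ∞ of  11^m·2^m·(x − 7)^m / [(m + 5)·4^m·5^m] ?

By the ratio test, |a_{m+1}/a_m| = [(m + 5)/((m+1) + 5)] · 11·2/(4·5) → 11/10.
Convergence for |x − 7| · 11/10 < 1, i.e. |x − 7| < 10/11. So R = 10/11.

R = 10/11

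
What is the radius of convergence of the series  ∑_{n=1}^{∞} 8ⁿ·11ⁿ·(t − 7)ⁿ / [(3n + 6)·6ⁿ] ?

Apply the ratio test: |a_{n+1}| / |a_n| = [(3n + 6)/(3(n+1) + 6)] · 8·11/6, which tends to 44/3 as n → ∞.
Thus R = 1/(44/3) = 3/44.

R = 3/44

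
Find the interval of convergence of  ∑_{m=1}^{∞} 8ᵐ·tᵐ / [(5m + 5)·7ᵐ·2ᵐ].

By the ratio test, |a_{m+1}/a_m| = [(5m + 5)/(5(m+1) + 5)] · 8/(7·2) → 4/7.
The series converges when 4/7 · |t| < 1, giving R = 7/4.
At t = 7/4: the terms behave like c/m; limit comparison with the harmonic series gives divergence.
Endpoint t = -7/4: convergence follows from the alternating series test (terms decrease monotonically to 0).

[-7/4, 7/4)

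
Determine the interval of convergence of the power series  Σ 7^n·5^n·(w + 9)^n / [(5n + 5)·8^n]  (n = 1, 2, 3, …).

Apply the ratio test: |a_{n+1}| / |a_n| = [(5n + 5)/(5(n+1) + 5)] · 7·5/8, which tends to 35/8 as n → ∞.
Hence the series converges for |w + 9| < 1/(35/8) = 8/35, so the radius of convergence is 8/35.
Check w = -307/35: comparison with the harmonic series Σ 1/n shows the series diverges.
Endpoint w = -323/35: an alternating series whose terms decrease to 0 in absolute value, so it converges by the Leibniz criterion.

[-323/35, -307/35)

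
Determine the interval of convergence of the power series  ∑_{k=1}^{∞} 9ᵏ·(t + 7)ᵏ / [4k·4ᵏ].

[-67/9, -59/9)

Apply the ratio test: |a_{k+1}| / |a_k| = [4k/4(k+1)] · 9/4, which tends to 9/4 as k → ∞.
The series converges when 9/4 · |t + 7| < 1, giving R = 4/9.
At t = -59/9: the terms behave like c/k; limit comparison with the harmonic series gives divergence.
Check t = -67/9: convergence follows from the alternating series test (terms decrease monotonically to 0).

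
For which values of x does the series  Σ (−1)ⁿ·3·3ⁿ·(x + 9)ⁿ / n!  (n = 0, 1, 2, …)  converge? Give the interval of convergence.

The ratio of consecutive coefficients is 3/3 · 3 · 1/(n+1) → 0.
The limit is 0, so the series converges for all x; R = ∞.

(−∞, ∞)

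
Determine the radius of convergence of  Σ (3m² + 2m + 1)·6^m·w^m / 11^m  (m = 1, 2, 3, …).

R = 11/6

By the ratio test, |a_{m+1}/a_m| = [(3(m+1)² + 2(m+1) + 1)/(3m² + 2m + 1)] · 6/11 → 6/11.
Convergence for |w| · 6/11 < 1, i.e. |w| < 11/6. So R = 11/6.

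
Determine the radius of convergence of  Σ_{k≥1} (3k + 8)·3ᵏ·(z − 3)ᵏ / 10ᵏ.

R = 10/3

By the ratio test, |a_{k+1}/a_k| = [(3(k+1) + 8)/(3k + 8)] · 3/10 → 3/10.
The series converges when 3/10 · |z − 3| < 1, giving R = 10/3.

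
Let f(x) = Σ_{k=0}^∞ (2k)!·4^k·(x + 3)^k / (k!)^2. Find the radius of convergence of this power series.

Apply the ratio test: |a_{k+1}| / |a_k| = (2k+1)·(2k+2)/(k+1)² · 4, which tends to 16 as k → ∞.
Convergence for |x + 3| · 16 < 1, i.e. |x + 3| < 1/16. So R = 1/16.

R = 1/16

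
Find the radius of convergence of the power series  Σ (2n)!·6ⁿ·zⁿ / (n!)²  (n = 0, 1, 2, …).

By the ratio test, |a_{n+1}/a_n| = (2n+1)·(2n+2)/(n+1)² · 6 → 24.
Thus R = 1/(24) = 1/24.

R = 1/24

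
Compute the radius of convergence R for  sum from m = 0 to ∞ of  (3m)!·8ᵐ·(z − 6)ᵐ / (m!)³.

By the ratio test, |a_{m+1}/a_m| = (3m+1)·(3m+2)·(3m+3)/(m+1)³ · 8 → 216.
Convergence for |z − 6| · 216 < 1, i.e. |z − 6| < 1/216. So R = 1/216.

R = 1/216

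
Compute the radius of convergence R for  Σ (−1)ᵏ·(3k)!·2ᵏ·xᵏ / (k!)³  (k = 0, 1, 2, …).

The ratio of consecutive coefficients is (3k+1)·(3k+2)·(3k+3)/(k+1)³ · 2 → 54.
The series converges when 54 · |x| < 1, giving R = 1/54.

R = 1/54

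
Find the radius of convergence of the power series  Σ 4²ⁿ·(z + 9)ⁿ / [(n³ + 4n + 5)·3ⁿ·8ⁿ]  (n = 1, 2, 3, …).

Apply the ratio test: |a_{n+1}| / |a_n| = [(n³ + 4n + 5)/((n+1)³ + 4(n+1) + 5)] · 16/(3·8), which tends to 2/3 as n → ∞.
The series converges when 2/3 · |z + 9| < 1, giving R = 3/2.

R = 3/2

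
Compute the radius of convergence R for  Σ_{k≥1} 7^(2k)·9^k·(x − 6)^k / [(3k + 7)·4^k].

The ratio of consecutive coefficients is [(3k + 7)/(3(k+1) + 7)] · 49·9/4 → 441/4.
Thus R = 1/(441/4) = 4/441.

R = 4/441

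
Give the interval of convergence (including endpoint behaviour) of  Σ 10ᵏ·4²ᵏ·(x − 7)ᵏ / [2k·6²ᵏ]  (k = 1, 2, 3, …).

[271/40, 289/40)

The ratio of consecutive coefficients is [2k/2(k+1)] · 10·16/36 → 40/9.
Convergence for |x − 7| · 40/9 < 1, i.e. |x − 7| < 9/40. So R = 9/40.
When x = 289/40, the terms are asymptotic to a nonzero constant times 1/k, so the series diverges by limit comparison with Σ 1/k.
Endpoint x = 271/40: the terms alternate in sign and decrease monotonically to 0 in absolute value (size ~ c/k), so the alternating series test gives convergence.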